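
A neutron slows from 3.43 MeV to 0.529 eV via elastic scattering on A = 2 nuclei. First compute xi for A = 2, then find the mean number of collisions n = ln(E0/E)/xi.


xi = 1 + (A-1)^2/(2A)*ln((A-1)/(A+1)) = 0.7253469 (for A = 2)
n = ln(E0/E) / xi
n = ln(3.43e6 / 0.529) / 0.7253469
n = ln(6.483932e+06) / 0.7253469 = 21.624

21.624


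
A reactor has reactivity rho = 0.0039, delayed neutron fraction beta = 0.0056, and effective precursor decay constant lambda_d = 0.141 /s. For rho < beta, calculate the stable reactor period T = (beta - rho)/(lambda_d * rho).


T = (beta - rho) / (lambda_d * rho)
T = (0.0056 - 0.0039) / (0.141 * 0.0039)
T = 3.0915 s

3.0915


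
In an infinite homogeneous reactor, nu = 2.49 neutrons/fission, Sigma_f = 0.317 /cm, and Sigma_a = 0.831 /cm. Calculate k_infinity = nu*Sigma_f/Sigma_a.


k_inf = nu * Sigma_f / Sigma_a
k_inf = 2.49 * 0.317 / 0.831
k_inf = 0.94986

0.94986


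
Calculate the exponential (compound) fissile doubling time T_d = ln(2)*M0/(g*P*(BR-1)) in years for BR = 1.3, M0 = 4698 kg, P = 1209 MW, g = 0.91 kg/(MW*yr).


Breeding gain G = BR - 1 = 1.3 - 1 = 0.3
Fissile production rate = g * P * G = 0.91 * 1209 * 0.3 = 330.057 kg/yr
T_d = ln(2) * M0 / (g * P * G)
T_d = ln(2) * 4698 / 330.057 = 9.8662 yr

9.8662


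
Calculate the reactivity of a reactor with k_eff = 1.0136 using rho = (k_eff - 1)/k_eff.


rho = (k_eff - 1) / k_eff
rho = (1.0136 - 1) / 1.0136
rho = 0.013418

0.013418


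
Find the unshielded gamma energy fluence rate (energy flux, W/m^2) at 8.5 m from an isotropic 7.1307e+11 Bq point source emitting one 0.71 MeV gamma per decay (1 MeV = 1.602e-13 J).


psi = A * E * 1.602e-13 / (4*pi*r^2)
psi = 7.1307e+11 * 0.71 * 1.602e-13 / (4*pi*8.5^2)
psi = 8.9332e-05 W/m^2

8.9332e-05


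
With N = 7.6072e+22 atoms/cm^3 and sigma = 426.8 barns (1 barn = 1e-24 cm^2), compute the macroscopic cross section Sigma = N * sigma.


Sigma = N * sigma_barns * 1e-24
Sigma = 7.6072e+22 * 426.8 * 1e-24
Sigma = 32.468 /cm

32.468


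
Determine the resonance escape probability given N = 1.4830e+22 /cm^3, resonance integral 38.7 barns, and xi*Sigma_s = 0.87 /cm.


p = exp(-N * I * 1e-24 / (xi*Sigma_s))
p = exp(-1.4830e+22 * 38.7 * 1e-24 / 0.87)
p = 0.51702

0.51702


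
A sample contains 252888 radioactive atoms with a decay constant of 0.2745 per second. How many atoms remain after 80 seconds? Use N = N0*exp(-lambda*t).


N = N0 * exp(-lambda * t)
N = 252888 * exp(-0.2745 * 80)
N = 7.3421e-05

7.3421e-05


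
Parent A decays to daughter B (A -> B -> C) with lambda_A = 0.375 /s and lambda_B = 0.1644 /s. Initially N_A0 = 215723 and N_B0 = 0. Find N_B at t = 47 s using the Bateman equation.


N_B(t) = lambda_A * N_A0 / (lambda_B - lambda_A) * [exp(-lambda_A*t) - exp(-lambda_B*t)]
exp(-0.375*47) = 2.215949e-08; exp(-0.1644*47) = 4.408526e-04
N_B = 0.375 * 215723 / (0.1644 - 0.375) * (2.215949e-08 - 4.408526e-04)
N_B = 169.33

169.33


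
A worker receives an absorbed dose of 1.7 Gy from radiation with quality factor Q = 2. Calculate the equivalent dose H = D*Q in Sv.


H = D * Q
H = 1.7 * 2
H = 3.4000 Sv

3.4000


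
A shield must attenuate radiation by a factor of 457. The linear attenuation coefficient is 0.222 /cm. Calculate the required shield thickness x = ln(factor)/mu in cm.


x = ln(factor) / mu
x = ln(457) / 0.222
x = 27.589 cm

27.589


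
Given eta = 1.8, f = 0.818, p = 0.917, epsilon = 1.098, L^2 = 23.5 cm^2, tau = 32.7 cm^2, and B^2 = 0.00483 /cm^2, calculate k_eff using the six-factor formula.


k_inf = eta*f*p*eps = 1.8*0.818*0.917*1.098 = 1.482509
P_TNL = 1/(1 + L^2*B^2) = 1/(1 + 23.5*0.00483) = 0.8980651
P_FNL = exp(-B^2*tau) = exp(-0.00483*32.7) = 0.8539002
k_eff = k_inf * P_TNL * P_FNL = 1.482509 * 0.8980651 * 0.8539002
k_eff = 1.1369

1.1369


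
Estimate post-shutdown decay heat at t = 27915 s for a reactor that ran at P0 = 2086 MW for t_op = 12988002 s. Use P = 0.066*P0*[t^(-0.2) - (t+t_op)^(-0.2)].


P/P0 = 0.066 * [t^(-0.2) - (t + t_op)^(-0.2)]
P/P0 = 0.066 * [27915^(-0.2) - (27915 + 12988002)^(-0.2)]
P/P0 = 0.066 * [0.1290721 - 0.03776635] = 0.006026179
P = 2086 * 0.006026179 = 12.571 MW

12.571


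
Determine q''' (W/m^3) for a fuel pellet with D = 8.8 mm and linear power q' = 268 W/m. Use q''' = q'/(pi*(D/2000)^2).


r = D / 2 / 1000 = 8.8 / 2 / 1000 = 0.0044 m
q''' = q' / (pi * r^2)
q''' = 268 / (pi * 0.0044^2)
q''' = 4.4064e+06 W/m^3

4.4064e+06


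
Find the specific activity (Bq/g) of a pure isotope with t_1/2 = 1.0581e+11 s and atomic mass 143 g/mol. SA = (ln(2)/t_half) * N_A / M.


lambda = ln(2) / t_half = ln(2) / 1.0581e+11 = 6.550866e-12 /s
SA = lambda * N_A / M
SA = 6.550866e-12 * 6.022e23 / 143
SA = 2.7587e+10 Bq/g

2.7587e+10


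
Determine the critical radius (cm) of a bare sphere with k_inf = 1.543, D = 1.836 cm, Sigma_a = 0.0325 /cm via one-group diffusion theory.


L^2 = D / Sigma_a = 1.836 / 0.0325 = 56.49231 cm^2
B_m^2 = (k_inf - 1) / L^2 = (1.543 - 1) / 56.49231 = 0.009611928 /cm^2
For a bare sphere: B_g = pi/R, so R_c = pi / sqrt(B_m^2)
R_c = pi / sqrt(0.009611928) = 32.044 cm

32.044


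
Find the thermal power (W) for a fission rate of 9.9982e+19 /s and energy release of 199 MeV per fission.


P = fission_rate * E_MeV * 1.602e-13
P = 9.9982e+19 * 199 * 1.602e-13
P = 3.1874e+09 W

3.1874e+09


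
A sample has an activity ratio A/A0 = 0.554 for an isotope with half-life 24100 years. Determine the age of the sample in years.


lambda = ln(2) / t_half = ln(2) / 24100 = 2.876129e-05 /yr
t = -ln(A/A0) / lambda
t = -ln(0.554) / 2.876129e-05
t = 20534 yr

20534


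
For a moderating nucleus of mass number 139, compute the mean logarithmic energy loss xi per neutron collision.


xi = 1 + (A-1)^2/(2A) * ln((A-1)/(A+1))
xi = 1 + (139-1)^2/(2*139) * ln((139-1)/(139 +1))
xi = 0.014320

0.014320


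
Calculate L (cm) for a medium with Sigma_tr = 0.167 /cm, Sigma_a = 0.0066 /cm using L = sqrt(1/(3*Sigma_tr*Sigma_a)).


D = 1 / (3 * Sigma_tr) = 1 / (3 * 0.167) = 1.996008 cm
L = sqrt(D / Sigma_a)
L = sqrt(1.996008 / 0.0066)
L = 17.390 cm

17.390


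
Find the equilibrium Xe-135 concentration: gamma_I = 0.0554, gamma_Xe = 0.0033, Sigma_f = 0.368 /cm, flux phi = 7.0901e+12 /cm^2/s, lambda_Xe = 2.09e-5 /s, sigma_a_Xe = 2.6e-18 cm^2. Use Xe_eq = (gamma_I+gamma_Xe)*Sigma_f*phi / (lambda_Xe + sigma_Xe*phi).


Xe_eq = (gamma_I + gamma_Xe) * Sigma_f * phi / (lambda_Xe + sigma_Xe * phi)
Numerator = (0.0554 + 0.0033) * 0.368 * 7.0901e+12 = 1.531575e+11
Denominator = 2.09e-5 + 2.6e-18 * 7.0901e+12 = 3.933426e-05
Xe_eq = 1.531575e+11 / 3.933426e-05 = 3.8937e+15 /cm^3

3.8937e+15


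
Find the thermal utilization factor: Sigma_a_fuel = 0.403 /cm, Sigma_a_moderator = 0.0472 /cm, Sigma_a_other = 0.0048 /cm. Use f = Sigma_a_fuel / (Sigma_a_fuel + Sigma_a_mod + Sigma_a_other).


f = Sigma_a_fuel / (Sigma_a_fuel + Sigma_a_mod + Sigma_a_other)
f = 0.403 / (0.403 + 0.0472 + 0.0048)
f = 0.88571

0.88571


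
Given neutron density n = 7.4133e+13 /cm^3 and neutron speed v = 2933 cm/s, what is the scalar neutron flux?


phi = n * v
phi = 7.4133e+13 * 2933
phi = 2.1743e+17 /cm^2/s

2.1743e+17


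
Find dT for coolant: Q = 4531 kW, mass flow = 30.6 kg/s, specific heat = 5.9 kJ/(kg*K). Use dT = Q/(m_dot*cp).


dT = Q / (m_dot * cp)
dT = 4531 / (30.6 * 5.9)
dT = 25.097 C

25.097


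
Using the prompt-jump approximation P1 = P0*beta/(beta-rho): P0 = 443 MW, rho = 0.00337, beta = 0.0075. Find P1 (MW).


P1/P0 = beta / (beta - rho)
P1/P0 = 0.0075 / (0.0075 - 0.00337) = 1.815981
P1 = 443 * 1.815981 = 804.48 MW

804.48


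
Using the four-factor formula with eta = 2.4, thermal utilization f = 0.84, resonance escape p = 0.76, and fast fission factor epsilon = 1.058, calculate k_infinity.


k_inf = eta * f * p * epsilon
k_inf = 2.4 * 0.84 * 0.76 * 1.058
k_inf = 1.6210

1.6210


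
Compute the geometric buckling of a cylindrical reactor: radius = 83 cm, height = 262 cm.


B^2 = (2.405/R)^2 + (pi/H)^2
B^2 = (2.405/83)^2 + (pi/262)^2
B^2 = 9.8338e-04 /cm^2

9.8338e-04


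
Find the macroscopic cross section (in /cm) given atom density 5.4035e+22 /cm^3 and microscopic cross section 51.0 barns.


Sigma = N * sigma_barns * 1e-24
Sigma = 5.4035e+22 * 51.0 * 1e-24
Sigma = 2.7558 /cm

2.7558


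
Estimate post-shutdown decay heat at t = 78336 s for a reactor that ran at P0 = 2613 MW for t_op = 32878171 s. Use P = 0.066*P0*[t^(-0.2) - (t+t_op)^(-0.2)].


P/P0 = 0.066 * [t^(-0.2) - (t + t_op)^(-0.2)]
P/P0 = 0.066 * [78336^(-0.2) - (78336 + 32878171)^(-0.2)]
P/P0 = 0.066 * [0.1050045 - 0.03136258] = 0.004860367
P = 2613 * 0.004860367 = 12.700 MW

12.700


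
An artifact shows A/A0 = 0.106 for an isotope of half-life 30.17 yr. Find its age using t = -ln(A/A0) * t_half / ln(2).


lambda = ln(2) / t_half = ln(2) / 30.17 = 0.02297472 /yr
t = -ln(A/A0) / lambda
t = -ln(0.106) / 0.02297472
t = 97.686 yr

97.686


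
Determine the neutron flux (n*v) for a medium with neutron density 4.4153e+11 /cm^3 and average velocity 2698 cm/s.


phi = n * v
phi = 4.4153e+11 * 2698
phi = 1.1912e+15 /cm^2/s

1.1912e+15


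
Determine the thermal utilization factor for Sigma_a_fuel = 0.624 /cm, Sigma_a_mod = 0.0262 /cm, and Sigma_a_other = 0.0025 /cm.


f = Sigma_a_fuel / (Sigma_a_fuel + Sigma_a_mod + Sigma_a_other)
f = 0.624 / (0.624 + 0.0262 + 0.0025)
f = 0.95603

0.95603


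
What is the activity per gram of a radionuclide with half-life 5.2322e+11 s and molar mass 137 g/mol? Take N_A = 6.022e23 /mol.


lambda = ln(2) / t_half = ln(2) / 5.2322e+11 = 1.324772e-12 /s
SA = lambda * N_A / M
SA = 1.324772e-12 * 6.022e23 / 137
SA = 5.8232e+09 Bq/g

5.8232e+09


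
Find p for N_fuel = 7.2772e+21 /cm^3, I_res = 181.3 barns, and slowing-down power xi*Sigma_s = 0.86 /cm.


p = exp(-N * I * 1e-24 / (xi*Sigma_s))
p = exp(-7.2772e+21 * 181.3 * 1e-24 / 0.86)
p = 0.21564

0.21564


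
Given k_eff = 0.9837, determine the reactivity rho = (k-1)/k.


rho = (k_eff - 1) / k_eff
rho = (0.9837 - 1) / 0.9837
rho = -0.016570

-0.016570


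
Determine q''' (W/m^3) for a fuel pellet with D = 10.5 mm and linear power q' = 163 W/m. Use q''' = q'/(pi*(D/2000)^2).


r = D / 2 / 1000 = 10.5 / 2 / 1000 = 0.00525 m
q''' = q' / (pi * r^2)
q''' = 163 / (pi * 0.00525^2)
q''' = 1.8824e+06 W/m^3

1.8824e+06


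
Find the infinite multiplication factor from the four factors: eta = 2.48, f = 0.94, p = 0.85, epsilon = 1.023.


k_inf = eta * f * p * epsilon
k_inf = 2.48 * 0.94 * 0.85 * 1.023
k_inf = 2.0271

2.0271


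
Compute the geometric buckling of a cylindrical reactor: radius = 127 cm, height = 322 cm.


B^2 = (2.405/R)^2 + (pi/H)^2
B^2 = (2.405/127)^2 + (pi/322)^2
B^2 = 4.5380e-04 /cm^2

4.5380e-04


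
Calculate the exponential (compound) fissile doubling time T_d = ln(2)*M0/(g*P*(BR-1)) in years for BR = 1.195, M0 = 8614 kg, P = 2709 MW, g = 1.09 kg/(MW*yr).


Breeding gain G = BR - 1 = 1.195 - 1 = 0.195
Fissile production rate = g * P * G = 1.09 * 2709 * 0.195 = 575.79795 kg/yr
T_d = ln(2) * M0 / (g * P * G)
T_d = ln(2) * 8614 / 575.79795 = 10.370 yr

10.370


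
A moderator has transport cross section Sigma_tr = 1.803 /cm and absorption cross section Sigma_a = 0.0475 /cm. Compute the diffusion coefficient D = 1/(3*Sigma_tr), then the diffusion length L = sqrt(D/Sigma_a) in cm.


D = 1 / (3 * Sigma_tr) = 1 / (3 * 1.803) = 0.1848771 cm
L = sqrt(D / Sigma_a)
L = sqrt(0.1848771 / 0.0475)
L = 1.9729 cm

1.9729


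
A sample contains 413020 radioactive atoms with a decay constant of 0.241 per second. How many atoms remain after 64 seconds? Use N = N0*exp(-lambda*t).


N = N0 * exp(-lambda * t)
N = 413020 * exp(-0.241 * 64)
N = 0.082682

0.082682


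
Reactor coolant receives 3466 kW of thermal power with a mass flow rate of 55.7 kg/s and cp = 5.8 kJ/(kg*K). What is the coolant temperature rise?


dT = Q / (m_dot * cp)
dT = 3466 / (55.7 * 5.8)
dT = 10.729 C

10.729


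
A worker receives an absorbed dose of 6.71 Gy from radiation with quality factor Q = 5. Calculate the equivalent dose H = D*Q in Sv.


H = D * Q
H = 6.71 * 5
H = 33.550 Sv

33.550


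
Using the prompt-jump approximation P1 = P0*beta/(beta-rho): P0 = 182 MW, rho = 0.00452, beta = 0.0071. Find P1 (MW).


P1/P0 = beta / (beta - rho)
P1/P0 = 0.0071 / (0.0071 - 0.00452) = 2.751938
P1 = 182 * 2.751938 = 500.85 MW

500.85


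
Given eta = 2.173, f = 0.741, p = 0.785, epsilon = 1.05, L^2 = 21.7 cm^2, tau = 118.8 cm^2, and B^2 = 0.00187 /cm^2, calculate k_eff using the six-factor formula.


k_inf = eta*f*p*eps = 2.173*0.741*0.785*1.05 = 1.327202
P_TNL = 1/(1 + L^2*B^2) = 1/(1 + 21.7*0.00187) = 0.9610034
P_FNL = exp(-B^2*tau) = exp(-0.00187*118.8) = 0.8007904
k_eff = k_inf * P_TNL * P_FNL = 1.327202 * 0.9610034 * 0.8007904
k_eff = 1.0214

1.0214


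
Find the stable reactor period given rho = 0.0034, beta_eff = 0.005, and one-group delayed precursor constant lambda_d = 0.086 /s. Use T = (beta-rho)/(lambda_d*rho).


T = (beta - rho) / (lambda_d * rho)
T = (0.005 - 0.0034) / (0.086 * 0.0034)
T = 5.4720 s

5.4720


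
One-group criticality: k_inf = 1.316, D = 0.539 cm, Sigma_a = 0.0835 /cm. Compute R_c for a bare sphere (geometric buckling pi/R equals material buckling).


L^2 = D / Sigma_a = 0.539 / 0.0835 = 6.455090 cm^2
B_m^2 = (k_inf - 1) / L^2 = (1.316 - 1) / 6.455090 = 0.04895362 /cm^2
For a bare sphere: B_g = pi/R, so R_c = pi / sqrt(B_m^2)
R_c = pi / sqrt(0.04895362) = 14.199 cm

14.199


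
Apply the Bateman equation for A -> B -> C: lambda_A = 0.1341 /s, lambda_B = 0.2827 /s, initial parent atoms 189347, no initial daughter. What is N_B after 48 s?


N_B(t) = lambda_A * N_A0 / (lambda_B - lambda_A) * [exp(-lambda_A*t) - exp(-lambda_B*t)]
exp(-0.1341*48) = 0.001601523; exp(-0.2827*48) = 1.278785e-06
N_B = 0.1341 * 189347 / (0.2827 - 0.1341) * (0.001601523 - 1.278785e-06)
N_B = 273.44

273.44


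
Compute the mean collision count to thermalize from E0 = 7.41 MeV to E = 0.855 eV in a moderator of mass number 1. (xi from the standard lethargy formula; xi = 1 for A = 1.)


xi = 1 + (A-1)^2/(2A)*ln((A-1)/(A+1)) = 1 (for A = 1)
n = ln(E0/E) / xi
n = ln(7.41e6 / 0.855) / 1
n = ln(8.666667e+06) / 1 = 15.975

15.975


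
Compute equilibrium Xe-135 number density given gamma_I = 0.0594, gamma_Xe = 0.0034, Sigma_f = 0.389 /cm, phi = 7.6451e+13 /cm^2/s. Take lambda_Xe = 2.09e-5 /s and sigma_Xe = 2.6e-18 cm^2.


Xe_eq = (gamma_I + gamma_Xe) * Sigma_f * phi / (lambda_Xe + sigma_Xe * phi)
Numerator = (0.0594 + 0.0034) * 0.389 * 7.6451e+13 = 1.867637e+12
Denominator = 2.09e-5 + 2.6e-18 * 7.6451e+13 = 2.196726e-04
Xe_eq = 1.867637e+12 / 2.196726e-04 = 8.5019e+15 /cm^3

8.5019e+15


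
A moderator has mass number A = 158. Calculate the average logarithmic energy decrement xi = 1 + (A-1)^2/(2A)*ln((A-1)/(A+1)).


xi = 1 + (A-1)^2/(2A) * ln((A-1)/(A+1))
xi = 1 + (158-1)^2/(2*158) * ln((158-1)/(158 +1))
xi = 0.012605

0.012605


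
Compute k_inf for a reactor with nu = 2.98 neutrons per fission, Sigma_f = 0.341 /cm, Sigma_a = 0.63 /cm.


k_inf = nu * Sigma_f / Sigma_a
k_inf = 2.98 * 0.341 / 0.63
k_inf = 1.6130

1.6130


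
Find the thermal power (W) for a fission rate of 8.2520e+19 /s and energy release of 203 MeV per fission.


P = fission_rate * E_MeV * 1.602e-13
P = 8.2520e+19 * 203 * 1.602e-13
P = 2.6836e+09 W

2.6836e+09


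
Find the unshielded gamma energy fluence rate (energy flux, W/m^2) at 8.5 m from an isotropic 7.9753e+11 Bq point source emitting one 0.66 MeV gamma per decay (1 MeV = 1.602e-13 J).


psi = A * E * 1.602e-13 / (4*pi*r^2)
psi = 7.9753e+11 * 0.66 * 1.602e-13 / (4*pi*8.5^2)
psi = 9.2876e-05 W/m^2

9.2876e-05


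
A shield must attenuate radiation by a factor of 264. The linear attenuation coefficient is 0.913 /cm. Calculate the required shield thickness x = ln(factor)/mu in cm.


x = ln(factor) / mu
x = ln(264) / 0.913
x = 6.1073 cm

6.1073


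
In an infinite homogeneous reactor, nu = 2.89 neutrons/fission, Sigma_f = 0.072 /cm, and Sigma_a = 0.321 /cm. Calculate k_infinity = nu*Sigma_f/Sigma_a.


k_inf = nu * Sigma_f / Sigma_a
k_inf = 2.89 * 0.072 / 0.321
k_inf = 0.64822

0.64822


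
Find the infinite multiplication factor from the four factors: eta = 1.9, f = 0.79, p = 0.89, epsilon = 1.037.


k_inf = eta * f * p * epsilon
k_inf = 1.9 * 0.79 * 0.89 * 1.037
k_inf = 1.3853

1.3853


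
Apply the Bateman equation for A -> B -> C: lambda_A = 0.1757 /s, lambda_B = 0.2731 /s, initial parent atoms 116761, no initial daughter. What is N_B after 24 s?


N_B(t) = lambda_A * N_A0 / (lambda_B - lambda_A) * [exp(-lambda_A*t) - exp(-lambda_B*t)]
exp(-0.1757*24) = 0.01474576; exp(-0.2731*24) = 0.001423837
N_B = 0.1757 * 116761 / (0.2731 - 0.1757) * (0.01474576 - 0.001423837)
N_B = 2805.9

2805.9


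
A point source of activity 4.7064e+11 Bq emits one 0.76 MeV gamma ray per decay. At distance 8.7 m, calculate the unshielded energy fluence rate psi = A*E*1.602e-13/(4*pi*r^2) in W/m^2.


psi = A * E * 1.602e-13 / (4*pi*r^2)
psi = 4.7064e+11 * 0.76 * 1.602e-13 / (4*pi*8.7^2)
psi = 6.0244e-05 W/m^2

6.0244e-05


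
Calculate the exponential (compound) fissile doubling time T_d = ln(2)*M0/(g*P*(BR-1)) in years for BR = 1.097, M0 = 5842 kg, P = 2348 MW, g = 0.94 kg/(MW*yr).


Breeding gain G = BR - 1 = 1.097 - 1 = 0.097
Fissile production rate = g * P * G = 0.94 * 2348 * 0.097 = 214.09064 kg/yr
T_d = ln(2) * M0 / (g * P * G)
T_d = ln(2) * 5842 / 214.09064 = 18.914 yr

18.914


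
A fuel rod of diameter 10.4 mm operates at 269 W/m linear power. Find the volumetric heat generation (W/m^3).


r = D / 2 / 1000 = 10.4 / 2 / 1000 = 0.0052 m
q''' = q' / (pi * r^2)
q''' = 269 / (pi * 0.0052^2)
q''' = 3.1666e+06 W/m^3

3.1666e+06


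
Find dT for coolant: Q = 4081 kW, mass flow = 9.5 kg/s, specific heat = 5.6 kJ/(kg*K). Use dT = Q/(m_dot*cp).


dT = Q / (m_dot * cp)
dT = 4081 / (9.5 * 5.6)
dT = 76.711 C

76.711


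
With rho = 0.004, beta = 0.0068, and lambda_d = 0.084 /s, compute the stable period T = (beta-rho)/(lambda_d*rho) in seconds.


T = (beta - rho) / (lambda_d * rho)
T = (0.0068 - 0.004) / (0.084 * 0.004)
T = 8.3333 s

8.3333


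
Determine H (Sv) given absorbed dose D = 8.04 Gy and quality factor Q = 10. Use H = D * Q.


H = D * Q
H = 8.04 * 10
H = 80.400 Sv

80.400


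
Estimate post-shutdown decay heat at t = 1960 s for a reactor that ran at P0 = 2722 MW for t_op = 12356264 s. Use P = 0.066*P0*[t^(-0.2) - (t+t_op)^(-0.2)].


P/P0 = 0.066 * [t^(-0.2) - (t + t_op)^(-0.2)]
P/P0 = 0.066 * [1960^(-0.2) - (1960 + 12356264)^(-0.2)]
P/P0 = 0.066 * [0.2195578 - 0.03816004] = 0.01197225
P = 2722 * 0.01197225 = 32.588 MW

32.588


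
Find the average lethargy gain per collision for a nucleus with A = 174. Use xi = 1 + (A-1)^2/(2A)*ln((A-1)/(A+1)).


xi = 1 + (A-1)^2/(2A) * ln((A-1)/(A+1))
xi = 1 + (174-1)^2/(2*174) * ln((174-1)/(174 +1))
xi = 0.011450

0.011450


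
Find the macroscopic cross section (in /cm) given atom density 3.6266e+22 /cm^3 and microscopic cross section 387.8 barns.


Sigma = N * sigma_barns * 1e-24
Sigma = 3.6266e+22 * 387.8 * 1e-24
Sigma = 14.064 /cm

14.064


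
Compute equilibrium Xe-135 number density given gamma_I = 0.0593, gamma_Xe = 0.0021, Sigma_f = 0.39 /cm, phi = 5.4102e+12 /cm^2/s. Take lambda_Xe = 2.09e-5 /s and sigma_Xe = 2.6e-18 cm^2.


Xe_eq = (gamma_I + gamma_Xe) * Sigma_f * phi / (lambda_Xe + sigma_Xe * phi)
Numerator = (0.0593 + 0.0021) * 0.39 * 5.4102e+12 = 1.295526e+11
Denominator = 2.09e-5 + 2.6e-18 * 5.4102e+12 = 3.496652e-05
Xe_eq = 1.295526e+11 / 3.496652e-05 = 3.7050e+15 /cm^3

3.7050e+15


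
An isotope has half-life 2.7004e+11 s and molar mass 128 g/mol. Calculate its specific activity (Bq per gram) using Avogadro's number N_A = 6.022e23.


lambda = ln(2) / t_half = ln(2) / 2.7004e+11 = 2.566832e-12 /s
SA = lambda * N_A / M
SA = 2.566832e-12 * 6.022e23 / 128
SA = 1.2076e+10 Bq/g

1.2076e+10


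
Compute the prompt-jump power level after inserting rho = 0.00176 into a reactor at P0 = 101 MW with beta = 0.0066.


P1/P0 = beta / (beta - rho)
P1/P0 = 0.0066 / (0.0066 - 0.00176) = 1.363636
P1 = 101 * 1.363636 = 137.73 MW

137.73


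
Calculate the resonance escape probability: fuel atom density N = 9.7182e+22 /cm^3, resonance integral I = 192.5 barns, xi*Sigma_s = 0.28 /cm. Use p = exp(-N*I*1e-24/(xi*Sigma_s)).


p = exp(-N * I * 1e-24 / (xi*Sigma_s))
p = exp(-9.7182e+22 * 192.5 * 1e-24 / 0.28)
p = 9.6304e-30

9.6304e-30


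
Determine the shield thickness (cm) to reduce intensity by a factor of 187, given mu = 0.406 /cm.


x = ln(factor) / mu
x = ln(187) / 0.406
x = 12.885 cm

12.885


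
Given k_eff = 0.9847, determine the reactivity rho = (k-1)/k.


rho = (k_eff - 1) / k_eff
rho = (0.9847 - 1) / 0.9847
rho = -0.015538

-0.015538


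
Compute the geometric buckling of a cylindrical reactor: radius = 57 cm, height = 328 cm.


B^2 = (2.405/R)^2 + (pi/H)^2
B^2 = (2.405/57)^2 + (pi/328)^2
B^2 = 0.0018720 /cm^2

0.0018720


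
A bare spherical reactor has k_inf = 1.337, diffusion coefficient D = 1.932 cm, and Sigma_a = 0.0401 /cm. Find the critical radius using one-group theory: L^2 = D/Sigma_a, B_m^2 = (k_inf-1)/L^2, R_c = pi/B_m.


L^2 = D / Sigma_a = 1.932 / 0.0401 = 48.17955 cm^2
B_m^2 = (k_inf - 1) / L^2 = (1.337 - 1) / 48.17955 = 0.006994669 /cm^2
For a bare sphere: B_g = pi/R, so R_c = pi / sqrt(B_m^2)
R_c = pi / sqrt(0.006994669) = 37.564 cm

37.564


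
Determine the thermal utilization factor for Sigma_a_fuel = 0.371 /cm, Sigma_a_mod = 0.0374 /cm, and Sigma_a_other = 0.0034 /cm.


f = Sigma_a_fuel / (Sigma_a_fuel + Sigma_a_mod + Sigma_a_other)
f = 0.371 / (0.371 + 0.0374 + 0.0034)
f = 0.90092

0.90092


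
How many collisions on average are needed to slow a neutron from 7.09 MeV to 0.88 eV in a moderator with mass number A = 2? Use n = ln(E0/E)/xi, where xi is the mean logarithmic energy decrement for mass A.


xi = 1 + (A-1)^2/(2A)*ln((A-1)/(A+1)) = 0.7253469 (for A = 2)
n = ln(E0/E) / xi
n = ln(7.09e6 / 0.88) / 0.7253469
n = ln(8.056818e+06) / 0.7253469 = 21.923

21.923


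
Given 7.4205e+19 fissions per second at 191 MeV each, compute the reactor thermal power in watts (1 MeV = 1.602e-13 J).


P = fission_rate * E_MeV * 1.602e-13
P = 7.4205e+19 * 191 * 1.602e-13
P = 2.2705e+09 W

2.2705e+09


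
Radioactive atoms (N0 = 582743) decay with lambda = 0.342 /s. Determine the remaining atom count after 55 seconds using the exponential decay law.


N = N0 * exp(-lambda * t)
N = 582743 * exp(-0.342 * 55)
N = 0.0039482

0.0039482


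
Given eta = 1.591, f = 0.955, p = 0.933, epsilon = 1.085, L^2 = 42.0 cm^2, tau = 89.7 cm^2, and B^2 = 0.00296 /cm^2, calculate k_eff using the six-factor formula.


k_inf = eta*f*p*eps = 1.591*0.955*0.933*1.085 = 1.538101
P_TNL = 1/(1 + L^2*B^2) = 1/(1 + 42.0*0.00296) = 0.8894265
P_FNL = exp(-B^2*tau) = exp(-0.00296*89.7) = 0.7668132
k_eff = k_inf * P_TNL * P_FNL = 1.538101 * 0.8894265 * 0.7668132
k_eff = 1.0490

1.0490


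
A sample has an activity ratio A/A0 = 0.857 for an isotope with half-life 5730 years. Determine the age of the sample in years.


lambda = ln(2) / t_half = ln(2) / 5730 = 1.209681e-04 /yr
t = -ln(A/A0) / lambda
t = -ln(0.857) / 1.209681e-04
t = 1275.7 yr

1275.7


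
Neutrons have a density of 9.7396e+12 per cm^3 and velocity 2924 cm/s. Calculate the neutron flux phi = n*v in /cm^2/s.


phi = n * v
phi = 9.7396e+12 * 2924
phi = 2.8479e+16 /cm^2/s

2.8479e+16


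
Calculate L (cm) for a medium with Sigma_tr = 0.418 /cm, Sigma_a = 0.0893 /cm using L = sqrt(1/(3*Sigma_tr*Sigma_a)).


D = 1 / (3 * Sigma_tr) = 1 / (3 * 0.418) = 0.7974482 cm
L = sqrt(D / Sigma_a)
L = sqrt(0.7974482 / 0.0893)
L = 2.9883 cm

2.9883


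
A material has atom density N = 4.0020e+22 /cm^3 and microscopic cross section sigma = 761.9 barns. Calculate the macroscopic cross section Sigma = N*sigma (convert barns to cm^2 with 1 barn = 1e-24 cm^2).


Sigma = N * sigma_barns * 1e-24
Sigma = 4.0020e+22 * 761.9 * 1e-24
Sigma = 30.491 /cm

30.491


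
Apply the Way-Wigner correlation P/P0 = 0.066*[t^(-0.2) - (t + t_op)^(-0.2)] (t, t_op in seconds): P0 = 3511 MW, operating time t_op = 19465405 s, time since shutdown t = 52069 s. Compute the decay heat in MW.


P/P0 = 0.066 * [t^(-0.2) - (t + t_op)^(-0.2)]
P/P0 = 0.066 * [52069^(-0.2) - (52069 + 19465405)^(-0.2)]
P/P0 = 0.066 * [0.1139421 - 0.03482694] = 0.005221601
P = 3511 * 0.005221601 = 18.333 MW

18.333


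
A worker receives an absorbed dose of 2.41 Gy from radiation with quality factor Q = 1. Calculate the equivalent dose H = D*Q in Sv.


H = D * Q
H = 2.41 * 1
H = 2.4100 Sv

2.4100


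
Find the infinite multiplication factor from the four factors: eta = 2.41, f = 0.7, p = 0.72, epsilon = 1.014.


k_inf = eta * f * p * epsilon
k_inf = 2.41 * 0.7 * 0.72 * 1.014
k_inf = 1.2316

1.2316


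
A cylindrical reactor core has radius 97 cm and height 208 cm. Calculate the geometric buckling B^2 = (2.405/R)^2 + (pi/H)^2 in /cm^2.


B^2 = (2.405/R)^2 + (pi/H)^2
B^2 = (2.405/97)^2 + (pi/208)^2
B^2 = 8.4286e-04 /cm^2

8.4286e-04


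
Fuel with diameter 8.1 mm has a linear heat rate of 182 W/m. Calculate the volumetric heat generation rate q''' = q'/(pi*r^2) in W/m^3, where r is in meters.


r = D / 2 / 1000 = 8.1 / 2 / 1000 = 0.00405 m
q''' = q' / (pi * r^2)
q''' = 182 / (pi * 0.00405^2)
q''' = 3.5319e+06 W/m^3

3.5319e+06


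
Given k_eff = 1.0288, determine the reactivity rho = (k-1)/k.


rho = (k_eff - 1) / k_eff
rho = (1.0288 - 1) / 1.0288
rho = 0.027994

0.027994


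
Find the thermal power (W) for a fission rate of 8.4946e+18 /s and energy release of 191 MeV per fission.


P = fission_rate * E_MeV * 1.602e-13
P = 8.4946e+18 * 191 * 1.602e-13
P = 2.5992e+08 W

2.5992e+08


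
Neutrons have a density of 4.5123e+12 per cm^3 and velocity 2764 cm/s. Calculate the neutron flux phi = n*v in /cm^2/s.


phi = n * v
phi = 4.5123e+12 * 2764
phi = 1.2472e+16 /cm^2/s

1.2472e+16


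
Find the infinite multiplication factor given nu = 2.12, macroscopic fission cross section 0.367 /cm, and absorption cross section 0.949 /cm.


k_inf = nu * Sigma_f / Sigma_a
k_inf = 2.12 * 0.367 / 0.949
k_inf = 0.81985

0.81985


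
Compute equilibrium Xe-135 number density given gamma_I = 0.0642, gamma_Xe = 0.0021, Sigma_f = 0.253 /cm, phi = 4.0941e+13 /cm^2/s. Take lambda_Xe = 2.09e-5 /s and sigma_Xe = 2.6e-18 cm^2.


Xe_eq = (gamma_I + gamma_Xe) * Sigma_f * phi / (lambda_Xe + sigma_Xe * phi)
Numerator = (0.0642 + 0.0021) * 0.253 * 4.0941e+13 = 6.867402e+11
Denominator = 2.09e-5 + 2.6e-18 * 4.0941e+13 = 1.273466e-04
Xe_eq = 6.867402e+11 / 1.273466e-04 = 5.3927e+15 /cm^3

5.3927e+15


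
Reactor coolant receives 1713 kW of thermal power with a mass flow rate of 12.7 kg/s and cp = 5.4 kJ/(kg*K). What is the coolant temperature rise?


dT = Q / (m_dot * cp)
dT = 1713 / (12.7 * 5.4)
dT = 24.978 C

24.978


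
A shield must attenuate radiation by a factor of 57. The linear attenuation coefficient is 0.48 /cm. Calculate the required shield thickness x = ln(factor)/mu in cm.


x = ln(factor) / mu
x = ln(57) / 0.48
x = 8.4230 cm

8.4230


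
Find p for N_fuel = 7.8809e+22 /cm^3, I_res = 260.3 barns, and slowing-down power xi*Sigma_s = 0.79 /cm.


p = exp(-N * I * 1e-24 / (xi*Sigma_s))
p = exp(-7.8809e+22 * 260.3 * 1e-24 / 0.79)
p = 5.2801e-12

5.2801e-12


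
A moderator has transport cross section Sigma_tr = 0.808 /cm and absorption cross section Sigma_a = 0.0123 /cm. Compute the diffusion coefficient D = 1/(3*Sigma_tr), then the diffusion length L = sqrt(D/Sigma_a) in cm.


D = 1 / (3 * Sigma_tr) = 1 / (3 * 0.808) = 0.4125413 cm
L = sqrt(D / Sigma_a)
L = sqrt(0.4125413 / 0.0123)
L = 5.7914 cm

5.7914


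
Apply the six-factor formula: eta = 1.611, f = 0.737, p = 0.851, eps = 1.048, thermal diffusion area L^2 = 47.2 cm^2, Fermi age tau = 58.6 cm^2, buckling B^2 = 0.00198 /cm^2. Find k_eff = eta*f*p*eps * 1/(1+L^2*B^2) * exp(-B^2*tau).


k_inf = eta*f*p*eps = 1.611*0.737*0.851*1.048 = 1.058897
P_TNL = 1/(1 + L^2*B^2) = 1/(1 + 47.2*0.00198) = 0.9145315
P_FNL = exp(-B^2*tau) = exp(-0.00198*58.6) = 0.8904503
k_eff = k_inf * P_TNL * P_FNL = 1.058897 * 0.9145315 * 0.8904503
k_eff = 0.86231

0.86231


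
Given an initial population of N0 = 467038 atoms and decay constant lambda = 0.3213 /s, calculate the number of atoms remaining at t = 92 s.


N = N0 * exp(-lambda * t)
N = 467038 * exp(-0.3213 * 92)
N = 6.7886e-08

6.7886e-08


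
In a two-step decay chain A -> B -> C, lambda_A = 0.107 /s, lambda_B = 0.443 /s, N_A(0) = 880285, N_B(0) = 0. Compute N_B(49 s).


N_B(t) = lambda_A * N_A0 / (lambda_B - lambda_A) * [exp(-lambda_A*t) - exp(-lambda_B*t)]
exp(-0.107*49) = 0.005284380; exp(-0.443*49) = 3.739122e-10
N_B = 0.107 * 880285 / (0.443 - 0.107) * (0.005284380 - 3.739122e-10)
N_B = 1481.4

1481.4


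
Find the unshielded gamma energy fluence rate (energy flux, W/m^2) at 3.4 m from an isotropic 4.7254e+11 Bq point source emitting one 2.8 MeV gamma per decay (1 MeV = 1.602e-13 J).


psi = A * E * 1.602e-13 / (4*pi*r^2)
psi = 4.7254e+11 * 2.8 * 1.602e-13 / (4*pi*3.4^2)
psi = 0.0014591 W/m^2

0.0014591


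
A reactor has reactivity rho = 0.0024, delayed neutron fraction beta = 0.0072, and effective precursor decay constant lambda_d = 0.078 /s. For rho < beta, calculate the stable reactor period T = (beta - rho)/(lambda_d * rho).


T = (beta - rho) / (lambda_d * rho)
T = (0.0072 - 0.0024) / (0.078 * 0.0024)
T = 25.641 s

25.641


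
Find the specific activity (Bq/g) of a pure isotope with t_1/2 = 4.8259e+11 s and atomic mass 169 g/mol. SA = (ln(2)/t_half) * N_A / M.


lambda = ln(2) / t_half = ln(2) / 4.8259e+11 = 1.436307e-12 /s
SA = lambda * N_A / M
SA = 1.436307e-12 * 6.022e23 / 169
SA = 5.1180e+09 Bq/g

5.1180e+09


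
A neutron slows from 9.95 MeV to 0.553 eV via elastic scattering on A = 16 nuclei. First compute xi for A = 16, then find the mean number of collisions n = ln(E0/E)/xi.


xi = 1 + (A-1)^2/(2A)*ln((A-1)/(A+1)) = 0.1199467 (for A = 16)
n = ln(E0/E) / xi
n = ln(9.95e6 / 0.553) / 0.1199467
n = ln(1.799277e+07) / 0.1199467 = 139.27

139.27


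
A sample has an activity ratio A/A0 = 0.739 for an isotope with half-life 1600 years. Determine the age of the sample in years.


lambda = ln(2) / t_half = ln(2) / 1600 = 4.332170e-04 /yr
t = -ln(A/A0) / lambda
t = -ln(0.739) / 4.332170e-04
t = 698.17 yr

698.17


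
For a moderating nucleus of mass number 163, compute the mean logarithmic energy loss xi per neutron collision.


xi = 1 + (A-1)^2/(2A) * ln((A-1)/(A+1))
xi = 1 + (163-1)^2/(2*163) * ln((163-1)/(163 +1))
xi = 0.012220

0.012220


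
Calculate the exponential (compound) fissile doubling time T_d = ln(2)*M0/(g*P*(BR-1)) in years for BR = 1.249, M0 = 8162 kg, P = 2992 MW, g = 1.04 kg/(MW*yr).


Breeding gain G = BR - 1 = 1.249 - 1 = 0.249
Fissile production rate = g * P * G = 1.04 * 2992 * 0.249 = 774.80832 kg/yr
T_d = ln(2) * M0 / (g * P * G)
T_d = ln(2) * 8162 / 774.80832 = 7.3018 yr

7.3018


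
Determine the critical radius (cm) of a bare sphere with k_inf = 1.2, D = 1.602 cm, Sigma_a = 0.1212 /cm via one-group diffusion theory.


L^2 = D / Sigma_a = 1.602 / 0.1212 = 13.21782 cm^2
B_m^2 = (k_inf - 1) / L^2 = (1.2 - 1) / 13.21782 = 0.01513109 /cm^2
For a bare sphere: B_g = pi/R, so R_c = pi / sqrt(B_m^2)
R_c = pi / sqrt(0.01513109) = 25.540 cm

25.540


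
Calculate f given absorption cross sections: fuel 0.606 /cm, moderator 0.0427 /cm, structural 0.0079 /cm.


f = Sigma_a_fuel / (Sigma_a_fuel + Sigma_a_mod + Sigma_a_other)
f = 0.606 / (0.606 + 0.0427 + 0.0079)
f = 0.92294

0.92294


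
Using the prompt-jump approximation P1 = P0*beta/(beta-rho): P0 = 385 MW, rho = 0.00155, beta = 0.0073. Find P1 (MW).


P1/P0 = beta / (beta - rho)
P1/P0 = 0.0073 / (0.0073 - 0.00155) = 1.269565
P1 = 385 * 1.269565 = 488.78 MW

488.78


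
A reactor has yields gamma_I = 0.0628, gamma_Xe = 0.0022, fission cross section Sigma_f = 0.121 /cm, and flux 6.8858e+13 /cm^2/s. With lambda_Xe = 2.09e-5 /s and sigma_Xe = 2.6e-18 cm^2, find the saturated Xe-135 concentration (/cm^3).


Xe_eq = (gamma_I + gamma_Xe) * Sigma_f * phi / (lambda_Xe + sigma_Xe * phi)
Numerator = (0.0628 + 0.0022) * 0.121 * 6.8858e+13 = 5.415682e+11
Denominator = 2.09e-5 + 2.6e-18 * 6.8858e+13 = 1.999308e-04
Xe_eq = 5.415682e+11 / 1.999308e-04 = 2.7088e+15 /cm^3

2.7088e+15


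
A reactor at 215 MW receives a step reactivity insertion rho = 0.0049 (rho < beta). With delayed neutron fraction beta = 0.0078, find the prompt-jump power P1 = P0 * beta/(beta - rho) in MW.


P1/P0 = beta / (beta - rho)
P1/P0 = 0.0078 / (0.0078 - 0.0049) = 2.689655
P1 = 215 * 2.689655 = 578.28 MW

578.28


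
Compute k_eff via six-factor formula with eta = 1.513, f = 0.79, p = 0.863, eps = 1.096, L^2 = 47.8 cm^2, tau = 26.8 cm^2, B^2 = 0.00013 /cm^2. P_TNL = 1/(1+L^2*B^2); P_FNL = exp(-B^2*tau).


k_inf = eta*f*p*eps = 1.513*0.79*0.863*1.096 = 1.130544
P_TNL = 1/(1 + L^2*B^2) = 1/(1 + 47.8*0.00013) = 0.9938244
P_FNL = exp(-B^2*tau) = exp(-0.00013*26.8) = 0.9965221
k_eff = k_inf * P_TNL * P_FNL = 1.130544 * 0.9938244 * 0.9965221
k_eff = 1.1197

1.1197


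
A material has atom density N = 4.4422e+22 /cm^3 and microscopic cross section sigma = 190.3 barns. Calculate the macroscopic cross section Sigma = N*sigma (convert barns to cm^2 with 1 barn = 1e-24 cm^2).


Sigma = N * sigma_barns * 1e-24
Sigma = 4.4422e+22 * 190.3 * 1e-24
Sigma = 8.4535 /cm

8.4535


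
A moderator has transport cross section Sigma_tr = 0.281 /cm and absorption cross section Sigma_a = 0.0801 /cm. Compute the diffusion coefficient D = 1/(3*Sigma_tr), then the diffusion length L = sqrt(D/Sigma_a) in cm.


D = 1 / (3 * Sigma_tr) = 1 / (3 * 0.281) = 1.186240 cm
L = sqrt(D / Sigma_a)
L = sqrt(1.186240 / 0.0801)
L = 3.8483 cm

3.8483


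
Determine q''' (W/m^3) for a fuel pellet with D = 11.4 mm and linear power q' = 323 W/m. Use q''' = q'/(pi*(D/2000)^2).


r = D / 2 / 1000 = 11.4 / 2 / 1000 = 0.0057 m
q''' = q' / (pi * r^2)
q''' = 323 / (pi * 0.0057^2)
q''' = 3.1645e+06 W/m^3

3.1645e+06


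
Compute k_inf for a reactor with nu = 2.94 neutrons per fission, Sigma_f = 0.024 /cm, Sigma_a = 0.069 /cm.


k_inf = nu * Sigma_f / Sigma_a
k_inf = 2.94 * 0.024 / 0.069
k_inf = 1.0226

1.0226


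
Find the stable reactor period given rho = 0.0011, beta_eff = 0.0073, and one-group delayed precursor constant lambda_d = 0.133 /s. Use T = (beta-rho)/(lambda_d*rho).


T = (beta - rho) / (lambda_d * rho)
T = (0.0073 - 0.0011) / (0.133 * 0.0011)
T = 42.379 s

42.379


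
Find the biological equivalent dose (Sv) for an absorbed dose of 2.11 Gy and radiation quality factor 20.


H = D * Q
H = 2.11 * 20
H = 42.200 Sv

42.200


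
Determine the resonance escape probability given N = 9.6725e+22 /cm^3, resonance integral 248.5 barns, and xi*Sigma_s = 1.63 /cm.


p = exp(-N * I * 1e-24 / (xi*Sigma_s))
p = exp(-9.6725e+22 * 248.5 * 1e-24 / 1.63)
p = 3.9432e-07

3.9432e-07


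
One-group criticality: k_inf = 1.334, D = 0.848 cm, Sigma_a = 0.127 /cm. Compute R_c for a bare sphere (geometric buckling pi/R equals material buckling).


L^2 = D / Sigma_a = 0.848 / 0.127 = 6.677165 cm^2
B_m^2 = (k_inf - 1) / L^2 = (1.334 - 1) / 6.677165 = 0.05002123 /cm^2
For a bare sphere: B_g = pi/R, so R_c = pi / sqrt(B_m^2)
R_c = pi / sqrt(0.05002123) = 14.047 cm

14.047


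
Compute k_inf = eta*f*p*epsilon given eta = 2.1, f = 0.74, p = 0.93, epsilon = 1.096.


k_inf = eta * f * p * epsilon
k_inf = 2.1 * 0.74 * 0.93 * 1.096
k_inf = 1.5840

1.5840


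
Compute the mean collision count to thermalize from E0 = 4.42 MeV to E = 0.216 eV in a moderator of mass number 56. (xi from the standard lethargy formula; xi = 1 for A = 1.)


xi = 1 + (A-1)^2/(2A)*ln((A-1)/(A+1)) = 0.03529286 (for A = 56)
n = ln(E0/E) / xi
n = ln(4.42e6 / 0.216) / 0.03529286
n = ln(2.046296e+07) / 0.03529286 = 476.98

476.98


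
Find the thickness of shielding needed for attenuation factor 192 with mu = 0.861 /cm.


x = ln(factor) / mu
x = ln(192) / 0.861
x = 6.1063 cm

6.1063


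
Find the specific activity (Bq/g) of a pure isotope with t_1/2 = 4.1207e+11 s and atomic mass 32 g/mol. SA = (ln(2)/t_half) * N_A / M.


lambda = ln(2) / t_half = ln(2) / 4.1207e+11 = 1.682110e-12 /s
SA = lambda * N_A / M
SA = 1.682110e-12 * 6.022e23 / 32
SA = 3.1655e+10 Bq/g

3.1655e+10


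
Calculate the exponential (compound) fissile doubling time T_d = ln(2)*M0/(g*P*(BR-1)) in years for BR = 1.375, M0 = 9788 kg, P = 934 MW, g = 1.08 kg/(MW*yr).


Breeding gain G = BR - 1 = 1.375 - 1 = 0.375
Fissile production rate = g * P * G = 1.08 * 934 * 0.375 = 378.27 kg/yr
T_d = ln(2) * M0 / (g * P * G)
T_d = ln(2) * 9788 / 378.27 = 17.936 yr

17.936


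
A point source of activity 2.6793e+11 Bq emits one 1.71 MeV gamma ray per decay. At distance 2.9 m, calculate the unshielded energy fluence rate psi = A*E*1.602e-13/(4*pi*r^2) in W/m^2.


psi = A * E * 1.602e-13 / (4*pi*r^2)
psi = 2.6793e+11 * 1.71 * 1.602e-13 / (4*pi*2.9^2)
psi = 6.9450e-04 W/m^2

6.9450e-04


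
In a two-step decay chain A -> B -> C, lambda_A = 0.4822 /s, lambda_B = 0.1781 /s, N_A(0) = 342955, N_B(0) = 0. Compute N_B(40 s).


N_B(t) = lambda_A * N_A0 / (lambda_B - lambda_A) * [exp(-lambda_A*t) - exp(-lambda_B*t)]
exp(-0.4822*40) = 4.200762e-09; exp(-0.1781*40) = 8.055381e-04
N_B = 0.4822 * 342955 / (0.1781 - 0.4822) * (4.200762e-09 - 8.055381e-04)
N_B = 438.06

438.06


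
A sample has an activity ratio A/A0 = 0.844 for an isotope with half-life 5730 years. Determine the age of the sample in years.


lambda = ln(2) / t_half = ln(2) / 5730 = 1.209681e-04 /yr
t = -ln(A/A0) / lambda
t = -ln(0.844) / 1.209681e-04
t = 1402.0 yr

1402.0


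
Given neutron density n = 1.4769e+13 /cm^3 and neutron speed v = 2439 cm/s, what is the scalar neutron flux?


phi = n * v
phi = 1.4769e+13 * 2439
phi = 3.6022e+16 /cm^2/s

3.6022e+16


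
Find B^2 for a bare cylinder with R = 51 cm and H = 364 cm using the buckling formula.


B^2 = (2.405/R)^2 + (pi/H)^2
B^2 = (2.405/51)^2 + (pi/364)^2
B^2 = 0.0022983 /cm^2

0.0022983


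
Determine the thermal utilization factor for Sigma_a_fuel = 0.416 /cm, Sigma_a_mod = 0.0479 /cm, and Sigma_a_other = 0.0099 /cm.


f = Sigma_a_fuel / (Sigma_a_fuel + Sigma_a_mod + Sigma_a_other)
f = 0.416 / (0.416 + 0.0479 + 0.0099)
f = 0.87801

0.87801


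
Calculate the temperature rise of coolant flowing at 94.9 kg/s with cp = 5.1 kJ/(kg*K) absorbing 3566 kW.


dT = Q / (m_dot * cp)
dT = 3566 / (94.9 * 5.1)
dT = 7.3679 C

7.3679


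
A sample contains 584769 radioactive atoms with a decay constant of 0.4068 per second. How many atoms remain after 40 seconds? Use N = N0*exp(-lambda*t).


N = N0 * exp(-lambda * t)
N = 584769 * exp(-0.4068 * 40)
N = 0.050135

0.050135


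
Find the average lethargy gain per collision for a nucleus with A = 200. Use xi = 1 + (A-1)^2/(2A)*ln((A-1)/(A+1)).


xi = 1 + (A-1)^2/(2A) * ln((A-1)/(A+1))
xi = 1 + (200-1)^2/(2*200) * ln((200-1)/(200 +1))
xi = 0.0099667

0.0099667


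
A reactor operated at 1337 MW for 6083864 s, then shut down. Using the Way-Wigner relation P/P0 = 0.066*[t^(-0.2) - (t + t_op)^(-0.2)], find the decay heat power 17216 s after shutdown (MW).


P/P0 = 0.066 * [t^(-0.2) - (t + t_op)^(-0.2)]
P/P0 = 0.066 * [17216^(-0.2) - (17216 + 6083864)^(-0.2)]
P/P0 = 0.066 * [0.1421718 - 0.04394593] = 0.006482907
P = 1337 * 0.006482907 = 8.6676 MW

8.6676


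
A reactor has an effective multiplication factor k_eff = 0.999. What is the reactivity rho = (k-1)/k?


rho = (k_eff - 1) / k_eff
rho = (0.999 - 1) / 0.999
rho = -0.0010010

-0.0010010


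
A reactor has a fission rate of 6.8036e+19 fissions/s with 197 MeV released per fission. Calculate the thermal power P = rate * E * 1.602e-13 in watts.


P = fission_rate * E_MeV * 1.602e-13
P = 6.8036e+19 * 197 * 1.602e-13
P = 2.1472e+09 W

2.1472e+09
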